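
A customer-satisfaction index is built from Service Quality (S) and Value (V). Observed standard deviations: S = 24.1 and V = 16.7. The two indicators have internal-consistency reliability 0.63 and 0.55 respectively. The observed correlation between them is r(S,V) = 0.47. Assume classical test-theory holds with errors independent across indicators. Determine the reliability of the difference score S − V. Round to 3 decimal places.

0.293

Var(S−V) = 24.1² + 16.7² − 2·24.1·16.7·0.47 = 859.7 − 378.322 = 481.378.
Under uncorrelated errors the observed covariances equal the true-score covariances, so only the own-variance terms attenuate.
True-score variance = [24.1²·0.63 + 16.7²·0.55] − 378.322 = 519.3 − 378.322 = 140.978.
Reliability = 140.978 / 481.378 = 0.293.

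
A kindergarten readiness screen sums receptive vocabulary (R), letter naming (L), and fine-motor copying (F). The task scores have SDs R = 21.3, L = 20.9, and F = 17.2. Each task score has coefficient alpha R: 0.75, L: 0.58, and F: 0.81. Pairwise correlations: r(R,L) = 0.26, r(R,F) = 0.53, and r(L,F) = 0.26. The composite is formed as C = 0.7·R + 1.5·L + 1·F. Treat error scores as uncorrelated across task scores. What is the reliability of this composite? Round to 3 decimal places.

Var(C) = 0.7²·21.3² + 1.5²·20.9² + 17.2² + 2·[1.05·21.3·20.9·0.26 + 0.7·21.3·17.2·0.53 + 1.5·20.9·17.2·0.26] = 1500.97 + 795.296 = 2296.27.
With uncorrelated errors the cross-covariances are all true-score covariance, so they carry over unchanged; only the diagonal terms shrink to ρᵢσᵢ².
True-score variance = [0.7²·21.3²·0.75 + 1.5²·20.9²·0.58 + 17.2²·0.81] + 795.296 = 976.399 + 795.296 = 1771.69.
Reliability = 1771.69 / 2296.27 = 0.772.

0.772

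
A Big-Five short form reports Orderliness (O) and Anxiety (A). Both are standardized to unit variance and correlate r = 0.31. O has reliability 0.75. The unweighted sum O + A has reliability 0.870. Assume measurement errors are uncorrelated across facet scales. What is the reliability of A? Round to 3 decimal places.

0.909

Var(O+A) = 2 + 2·0.31 = 2.620.
True-score variance = ρ_O + ρ_A + 2·0.31, so 0.870 = (0.75 + ρ_A + 0.62) / 2.620.
ρ_A = 0.870·2.620 − 0.75 − 0.62 = 0.909.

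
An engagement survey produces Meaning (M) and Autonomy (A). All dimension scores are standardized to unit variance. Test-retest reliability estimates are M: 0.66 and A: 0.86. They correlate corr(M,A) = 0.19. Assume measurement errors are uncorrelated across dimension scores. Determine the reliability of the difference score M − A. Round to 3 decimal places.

Var(M−A) = 1 + 1 − 2·0.19 = 2 − 0.38 = 1.62.
Under uncorrelated errors the observed covariances equal the true-score covariances, so only the own-variance terms attenuate.
True-score variance = [0.66 + 0.86] − 0.38 = 1.52 − 0.38 = 1.14.
Reliability = 1.14 / 1.62 = 0.704.

0.704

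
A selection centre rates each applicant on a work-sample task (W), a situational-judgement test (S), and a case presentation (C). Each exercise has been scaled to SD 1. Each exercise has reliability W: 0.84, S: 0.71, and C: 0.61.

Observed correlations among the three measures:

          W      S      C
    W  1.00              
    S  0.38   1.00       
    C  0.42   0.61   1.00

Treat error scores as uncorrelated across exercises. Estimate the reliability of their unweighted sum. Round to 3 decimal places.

0.856

Var(W+S+C) = 3 + 2·[0.38 + 0.42 + 0.61] = 3 + 2.82 = 5.82.
Because errors are independent across components, Cov(Tᵢ,Tⱼ) = Cov(Xᵢ,Xⱼ); the off-diagonal part of the true-score variance is the same as above.
True-score variance = [0.84 + 0.71 + 0.61] + 2.82 = 2.16 + 2.82 = 4.98.
Reliability = 4.98 / 5.82 = 0.856.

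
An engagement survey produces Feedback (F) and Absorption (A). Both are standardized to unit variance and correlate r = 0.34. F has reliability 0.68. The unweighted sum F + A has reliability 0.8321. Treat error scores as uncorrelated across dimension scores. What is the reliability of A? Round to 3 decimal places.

Var(F+A) = 2 + 2·0.34 = 2.680.
True-score variance = ρ_F + ρ_A + 2·0.34, so 0.8321 = (0.68 + ρ_A + 0.68) / 2.680.
ρ_A = 0.8321·2.680 − 0.68 − 0.68 = 0.870.

0.870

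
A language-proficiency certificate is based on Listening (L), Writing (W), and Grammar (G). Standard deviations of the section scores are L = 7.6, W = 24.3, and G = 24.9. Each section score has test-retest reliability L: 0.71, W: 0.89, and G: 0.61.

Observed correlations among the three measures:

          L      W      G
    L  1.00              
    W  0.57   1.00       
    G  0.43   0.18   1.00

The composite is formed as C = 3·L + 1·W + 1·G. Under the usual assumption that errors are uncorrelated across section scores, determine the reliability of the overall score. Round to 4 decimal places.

0.8509

Var(C) = 3²·7.6² + 24.3² + 24.9² + 2·[3·7.6·24.3·0.57 + 3·7.6·24.9·0.43 + 24.3·24.9·0.18] = 1730.34 + 1337.67 = 3068.01.
Because errors are independent across components, Cov(Tᵢ,Tⱼ) = Cov(Xᵢ,Xⱼ); the off-diagonal part of the true-score variance is the same as above.
True-score variance = [3²·7.6²·0.71 + 24.3²·0.89 + 24.9²·0.61] + 1337.67 = 1272.83 + 1337.67 = 2610.5.
Reliability = 2610.5 / 3068.01 = 0.8509.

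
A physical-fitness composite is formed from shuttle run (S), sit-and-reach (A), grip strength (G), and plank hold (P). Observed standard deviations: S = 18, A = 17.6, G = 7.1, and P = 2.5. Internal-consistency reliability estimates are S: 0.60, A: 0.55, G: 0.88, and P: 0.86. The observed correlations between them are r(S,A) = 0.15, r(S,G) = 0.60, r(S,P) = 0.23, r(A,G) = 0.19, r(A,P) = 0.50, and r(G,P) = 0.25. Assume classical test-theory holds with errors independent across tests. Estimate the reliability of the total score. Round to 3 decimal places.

Var(S+A+G+P) = 18² + 17.6² + 7.1² + 2.5² + 2·[18·17.6·0.15 + 18·7.1·0.60 + 18·2.5·0.23 + 17.6·7.1·0.19 + 17.6·2.5·0.50 + 7.1·2.5·0.25] = 690.42 + 369.46 = 1059.88.
Because errors are independent across components, Cov(Tᵢ,Tⱼ) = Cov(Xᵢ,Xⱼ); the off-diagonal part of the true-score variance is the same as above.
True-score variance = [18²·0.60 + 17.6²·0.55 + 7.1²·0.88 + 2.5²·0.86] + 369.46 = 414.504 + 369.46 = 783.964.
Reliability = 783.964 / 1059.88 = 0.740.

0.740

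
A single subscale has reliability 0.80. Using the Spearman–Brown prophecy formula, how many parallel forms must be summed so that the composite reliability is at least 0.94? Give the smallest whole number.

4

k ≥ ρ*(1−ρ₁)/(ρ₁(1−ρ*)) = 0.94·0.20 / (0.80·0.06) = 3.917.
Smallest integer k = 4.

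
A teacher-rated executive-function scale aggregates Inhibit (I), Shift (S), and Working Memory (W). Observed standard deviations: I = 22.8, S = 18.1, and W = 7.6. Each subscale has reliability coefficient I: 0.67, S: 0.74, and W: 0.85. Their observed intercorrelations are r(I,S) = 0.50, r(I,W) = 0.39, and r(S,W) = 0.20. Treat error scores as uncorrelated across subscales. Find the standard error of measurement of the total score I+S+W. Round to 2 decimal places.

16.29

Var(total) = 905.21 + 602.862 = 1508.07.
True-score variance = 639.82 + 602.862 = 1242.68, so reliability = 0.8240.
Error variance = 1508.07 − 1242.68 = 265.39; SEM = √265.39 = 16.29.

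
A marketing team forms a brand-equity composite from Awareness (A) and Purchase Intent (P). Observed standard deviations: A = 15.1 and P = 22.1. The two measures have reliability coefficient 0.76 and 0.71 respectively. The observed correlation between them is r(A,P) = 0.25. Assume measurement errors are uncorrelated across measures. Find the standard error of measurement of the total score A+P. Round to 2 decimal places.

14.01

Var(total) = 716.42 + 166.855 = 883.275.
True-score variance = 520.059 + 166.855 = 686.914, so reliability = 0.7777.
Error variance = 883.275 − 686.914 = 196.361; SEM = √196.361 = 14.01.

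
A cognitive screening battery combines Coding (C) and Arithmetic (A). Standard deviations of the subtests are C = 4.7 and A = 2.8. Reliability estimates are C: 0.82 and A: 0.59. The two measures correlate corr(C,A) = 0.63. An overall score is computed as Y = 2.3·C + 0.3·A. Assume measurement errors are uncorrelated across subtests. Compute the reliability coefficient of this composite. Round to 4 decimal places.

Var(Y) = 2.3²·4.7² + 0.3²·2.8² + 2·[0.69·4.7·2.8·0.63] = 117.562 + 11.4413 = 129.003.
Because errors are independent across components, Cov(Tᵢ,Tⱼ) = Cov(Xᵢ,Xⱼ); the off-diagonal part of the true-score variance is the same as above.
True-score variance = [2.3²·4.7²·0.82 + 0.3²·2.8²·0.59] + 11.4413 = 96.2383 + 11.4413 = 107.68.
Reliability = 107.68 / 129.003 = 0.8347.

0.8347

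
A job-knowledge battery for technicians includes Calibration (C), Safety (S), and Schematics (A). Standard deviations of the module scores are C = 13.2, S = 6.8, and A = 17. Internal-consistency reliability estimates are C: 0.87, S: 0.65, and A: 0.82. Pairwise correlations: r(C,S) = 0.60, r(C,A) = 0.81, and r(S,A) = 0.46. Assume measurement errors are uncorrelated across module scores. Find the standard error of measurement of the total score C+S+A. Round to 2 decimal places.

Var(total) = 509.48 + 577.592 = 1087.07.
True-score variance = 418.625 + 577.592 = 996.217, so reliability = 0.9164.
Error variance = 1087.07 − 996.217 = 90.8552; SEM = √90.8552 = 9.53.

9.53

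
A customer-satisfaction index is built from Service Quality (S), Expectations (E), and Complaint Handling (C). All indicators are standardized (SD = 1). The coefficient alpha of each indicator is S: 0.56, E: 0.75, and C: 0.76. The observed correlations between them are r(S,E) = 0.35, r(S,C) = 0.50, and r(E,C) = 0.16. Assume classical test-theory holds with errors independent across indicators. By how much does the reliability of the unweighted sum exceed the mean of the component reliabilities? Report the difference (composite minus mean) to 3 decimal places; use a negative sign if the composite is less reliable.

0.125

Var(sum) = 3 + 2.02 = 5.02; true-score variance = 2.07 + 2.02 = 4.09; composite reliability = 0.8147.
Mean component reliability = 0.6900.
Difference = 0.8147 − 0.6900 = 0.125.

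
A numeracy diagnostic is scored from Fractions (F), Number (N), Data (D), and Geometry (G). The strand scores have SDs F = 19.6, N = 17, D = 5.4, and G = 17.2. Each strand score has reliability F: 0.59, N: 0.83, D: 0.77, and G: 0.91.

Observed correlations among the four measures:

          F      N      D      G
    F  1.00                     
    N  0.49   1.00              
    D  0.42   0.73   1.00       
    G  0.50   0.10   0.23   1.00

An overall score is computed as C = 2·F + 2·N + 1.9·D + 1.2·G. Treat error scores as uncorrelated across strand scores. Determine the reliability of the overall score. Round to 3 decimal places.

Var(C) = 2²·19.6² + 2²·17² + 1.9²·5.4² + 1.2²·17.2² + 2·[4·19.6·17·0.49 + 3.8·19.6·5.4·0.42 + 2.4·19.6·17.2·0.50 + 3.8·17·5.4·0.73 + 2.4·17·17.2·0.10 + 2.28·5.4·17.2·0.23] = 3223.92 + 3200.14 = 6424.06.
Under uncorrelated errors the observed covariances equal the true-score covariances, so only the own-variance terms attenuate.
True-score variance = [2²·19.6²·0.59 + 2²·17²·0.83 + 1.9²·5.4²·0.77 + 1.2²·17.2²·0.91] + 3200.14 = 2334.82 + 3200.14 = 5534.97.
Reliability = 5534.97 / 6424.06 = 0.862.

0.862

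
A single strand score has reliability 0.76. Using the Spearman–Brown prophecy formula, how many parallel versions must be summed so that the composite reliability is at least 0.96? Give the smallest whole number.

k ≥ ρ*(1−ρ₁)/(ρ₁(1−ρ*)) = 0.96·0.24 / (0.76·0.04) = 7.579.
Smallest integer k = 8.

8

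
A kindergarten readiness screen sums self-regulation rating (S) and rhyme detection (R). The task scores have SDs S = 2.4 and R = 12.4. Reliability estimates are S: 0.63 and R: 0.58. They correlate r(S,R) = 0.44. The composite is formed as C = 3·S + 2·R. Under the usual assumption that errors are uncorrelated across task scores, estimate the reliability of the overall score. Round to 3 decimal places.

Var(C) = 3²·2.4² + 2²·12.4² + 2·[6·2.4·12.4·0.44] = 666.88 + 157.133 = 824.013.
With uncorrelated errors the cross-covariances are all true-score covariance, so they carry over unchanged; only the diagonal terms shrink to ρᵢσᵢ².
True-score variance = [3²·2.4²·0.63 + 2²·12.4²·0.58] + 157.133 = 389.382 + 157.133 = 546.515.
Reliability = 546.515 / 824.013 = 0.663.

0.663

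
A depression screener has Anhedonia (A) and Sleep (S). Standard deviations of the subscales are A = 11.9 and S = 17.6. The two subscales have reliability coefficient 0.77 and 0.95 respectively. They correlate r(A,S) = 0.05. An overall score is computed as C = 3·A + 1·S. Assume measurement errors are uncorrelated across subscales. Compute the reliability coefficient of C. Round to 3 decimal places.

0.813

Var(C) = 3²·11.9² + 17.6² + 2·[3·11.9·17.6·0.05] = 1584.25 + 62.832 = 1647.08.
With uncorrelated errors the cross-covariances are all true-score covariance, so they carry over unchanged; only the diagonal terms shrink to ρᵢσᵢ².
True-score variance = [3²·11.9²·0.77 + 17.6²·0.95] + 62.832 = 1275.63 + 62.832 = 1338.46.
Reliability = 1338.46 / 1647.08 = 0.813.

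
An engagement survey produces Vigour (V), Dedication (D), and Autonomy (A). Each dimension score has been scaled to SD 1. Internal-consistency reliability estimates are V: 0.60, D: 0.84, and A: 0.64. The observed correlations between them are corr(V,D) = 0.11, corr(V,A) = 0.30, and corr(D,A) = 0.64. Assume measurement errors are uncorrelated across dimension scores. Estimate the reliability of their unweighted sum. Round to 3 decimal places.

0.820

Var(V+D+A) = 3 + 2·[0.11 + 0.30 + 0.64] = 3 + 2.1 = 5.1.
Because errors are independent across components, Cov(Tᵢ,Tⱼ) = Cov(Xᵢ,Xⱼ); the off-diagonal part of the true-score variance is the same as above.
True-score variance = [0.60 + 0.84 + 0.64] + 2.1 = 2.08 + 2.1 = 4.18.
Reliability = 4.18 / 5.1 = 0.820.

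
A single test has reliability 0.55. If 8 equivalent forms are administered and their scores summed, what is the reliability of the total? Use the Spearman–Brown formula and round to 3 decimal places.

ρ_k = kρ / (1 + (k−1)ρ) = 8·0.55 / (1 + 7·0.55) = 4.400 / 4.850 = 0.907.

0.907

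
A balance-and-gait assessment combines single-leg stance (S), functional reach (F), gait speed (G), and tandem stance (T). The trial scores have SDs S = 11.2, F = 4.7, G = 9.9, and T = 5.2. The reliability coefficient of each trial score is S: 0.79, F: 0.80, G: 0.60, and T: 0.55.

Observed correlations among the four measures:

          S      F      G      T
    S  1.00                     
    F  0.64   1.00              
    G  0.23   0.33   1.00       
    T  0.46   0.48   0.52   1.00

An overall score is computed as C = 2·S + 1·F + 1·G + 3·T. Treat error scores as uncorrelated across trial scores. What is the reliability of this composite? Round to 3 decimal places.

Var(C) = 2²·11.2² + 4.7² + 9.9² + 3²·5.2² + 2·[2·11.2·4.7·0.64 + 2·11.2·9.9·0.23 + 6·11.2·5.2·0.46 + 4.7·9.9·0.33 + 3·4.7·5.2·0.48 + 3·9.9·5.2·0.52] = 865.22 + 819.967 = 1685.19.
With uncorrelated errors the cross-covariances are all true-score covariance, so they carry over unchanged; only the diagonal terms shrink to ρᵢσᵢ².
True-score variance = [2²·11.2²·0.79 + 4.7²·0.80 + 9.9²·0.60 + 3²·5.2²·0.55] + 819.967 = 606.716 + 819.967 = 1426.68.
Reliability = 1426.68 / 1685.19 = 0.847.

0.847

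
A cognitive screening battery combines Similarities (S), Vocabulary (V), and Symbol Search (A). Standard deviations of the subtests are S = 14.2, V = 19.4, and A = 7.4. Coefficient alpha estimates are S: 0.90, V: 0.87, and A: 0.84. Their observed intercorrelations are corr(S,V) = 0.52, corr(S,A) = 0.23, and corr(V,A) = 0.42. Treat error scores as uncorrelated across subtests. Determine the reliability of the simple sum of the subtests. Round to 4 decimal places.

0.9285

Var(S+V+A) = 14.2² + 19.4² + 7.4² + 2·[14.2·19.4·0.52 + 14.2·7.4·0.23 + 19.4·7.4·0.42] = 632.76 + 455.426 = 1088.19.
Because errors are independent across components, Cov(Tᵢ,Tⱼ) = Cov(Xᵢ,Xⱼ); the off-diagonal part of the true-score variance is the same as above.
True-score variance = [14.2²·0.90 + 19.4²·0.87 + 7.4²·0.84] + 455.426 = 554.908 + 455.426 = 1010.33.
Reliability = 1010.33 / 1088.19 = 0.9285.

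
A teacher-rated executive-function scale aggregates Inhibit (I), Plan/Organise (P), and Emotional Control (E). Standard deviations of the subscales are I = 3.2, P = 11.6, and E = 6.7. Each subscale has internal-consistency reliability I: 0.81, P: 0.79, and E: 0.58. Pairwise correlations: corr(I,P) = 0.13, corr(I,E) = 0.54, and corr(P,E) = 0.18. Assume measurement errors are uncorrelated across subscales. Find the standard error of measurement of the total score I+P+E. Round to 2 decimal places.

Var(total) = 189.69 + 60.7856 = 250.476.
True-score variance = 140.633 + 60.7856 = 201.419, so reliability = 0.8041.
Error variance = 250.476 − 201.419 = 49.057; SEM = √49.057 = 7.00.

7.00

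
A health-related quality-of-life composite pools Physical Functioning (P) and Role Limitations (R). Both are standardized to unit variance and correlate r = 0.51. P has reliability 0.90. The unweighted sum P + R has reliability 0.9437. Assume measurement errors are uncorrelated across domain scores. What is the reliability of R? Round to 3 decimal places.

0.930

Var(P+R) = 2 + 2·0.51 = 3.020.
True-score variance = ρ_P + ρ_R + 2·0.51, so 0.9437 = (0.90 + ρ_R + 1.02) / 3.020.
ρ_R = 0.9437·3.020 − 0.90 − 1.02 = 0.930.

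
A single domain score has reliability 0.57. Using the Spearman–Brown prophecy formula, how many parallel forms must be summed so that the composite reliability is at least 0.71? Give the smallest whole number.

k ≥ ρ*(1−ρ₁)/(ρ₁(1−ρ*)) = 0.71·0.43 / (0.57·0.29) = 1.847.
Smallest integer k = 2.

2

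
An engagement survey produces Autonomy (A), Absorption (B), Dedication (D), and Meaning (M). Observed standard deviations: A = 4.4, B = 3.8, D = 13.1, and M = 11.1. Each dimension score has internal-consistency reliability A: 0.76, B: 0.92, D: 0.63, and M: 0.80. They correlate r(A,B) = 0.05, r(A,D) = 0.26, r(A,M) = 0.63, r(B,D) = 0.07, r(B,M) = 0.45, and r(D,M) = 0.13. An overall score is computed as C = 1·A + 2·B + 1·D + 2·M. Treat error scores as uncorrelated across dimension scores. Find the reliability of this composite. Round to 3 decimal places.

Var(C) = 4.4² + 2²·3.8² + 13.1² + 2²·11.1² + 2·[2·4.4·3.8·0.05 + 4.4·13.1·0.26 + 2·4.4·11.1·0.63 + 2·3.8·13.1·0.07 + 4·3.8·11.1·0.45 + 2·13.1·11.1·0.13] = 741.57 + 397.793 = 1139.36.
Because errors are independent across components, Cov(Tᵢ,Tⱼ) = Cov(Xᵢ,Xⱼ); the off-diagonal part of the true-score variance is the same as above.
True-score variance = [4.4²·0.76 + 2²·3.8²·0.92 + 13.1²·0.63 + 2²·11.1²·0.80] + 397.793 = 570.239 + 397.793 = 968.032.
Reliability = 968.032 / 1139.36 = 0.850.

0.850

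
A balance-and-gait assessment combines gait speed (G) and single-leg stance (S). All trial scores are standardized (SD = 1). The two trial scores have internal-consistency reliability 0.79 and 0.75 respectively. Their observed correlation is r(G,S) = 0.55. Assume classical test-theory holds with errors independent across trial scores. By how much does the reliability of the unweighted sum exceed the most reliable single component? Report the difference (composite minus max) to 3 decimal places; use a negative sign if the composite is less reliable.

Var(sum) = 2 + 1.1 = 3.1; true-score variance = 1.54 + 1.1 = 2.64; composite reliability = 0.8516.
Max component reliability = 0.7900.
Difference = 0.8516 − 0.7900 = 0.062.

0.062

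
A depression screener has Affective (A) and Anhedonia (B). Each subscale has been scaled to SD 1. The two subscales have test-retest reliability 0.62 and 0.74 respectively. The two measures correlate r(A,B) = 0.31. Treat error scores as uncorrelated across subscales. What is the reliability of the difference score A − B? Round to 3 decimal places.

Var(A−B) = 1 + 1 − 2·0.31 = 2 − 0.62 = 1.38.
With uncorrelated errors the cross-covariances are all true-score covariance, so they carry over unchanged; only the diagonal terms shrink to ρᵢσᵢ².
True-score variance = [0.62 + 0.74] − 0.62 = 1.36 − 0.62 = 0.74.
Reliability = 0.74 / 1.38 = 0.536.

0.536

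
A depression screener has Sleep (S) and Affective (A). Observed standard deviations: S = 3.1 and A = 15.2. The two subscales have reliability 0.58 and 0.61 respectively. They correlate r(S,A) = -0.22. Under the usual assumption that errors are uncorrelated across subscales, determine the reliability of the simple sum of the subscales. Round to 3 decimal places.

0.572

Var(S+A) = 3.1² + 15.2² + 2·[3.1·15.2·(-0.22)] = 240.65 − 20.7328 = 219.917.
Because errors are independent across components, Cov(Tᵢ,Tⱼ) = Cov(Xᵢ,Xⱼ); the off-diagonal part of the true-score variance is the same as above.
True-score variance = [3.1²·0.58 + 15.2²·0.61] − 20.7328 = 146.508 − 20.7328 = 125.775.
Reliability = 125.775 / 219.917 = 0.572.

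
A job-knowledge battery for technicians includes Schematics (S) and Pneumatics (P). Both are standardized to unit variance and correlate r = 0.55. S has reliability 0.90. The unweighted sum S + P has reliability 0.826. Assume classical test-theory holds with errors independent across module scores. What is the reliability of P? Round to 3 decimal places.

Var(S+P) = 2 + 2·0.55 = 3.100.
True-score variance = ρ_S + ρ_P + 2·0.55, so 0.826 = (0.90 + ρ_P + 1.10) / 3.100.
ρ_P = 0.826·3.100 − 0.90 − 1.10 = 0.561.

0.561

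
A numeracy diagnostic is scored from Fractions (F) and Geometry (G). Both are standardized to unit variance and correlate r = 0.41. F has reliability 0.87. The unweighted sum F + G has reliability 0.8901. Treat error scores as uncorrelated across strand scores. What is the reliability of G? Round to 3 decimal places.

0.820

Var(F+G) = 2 + 2·0.41 = 2.820.
True-score variance = ρ_F + ρ_G + 2·0.41, so 0.8901 = (0.87 + ρ_G + 0.82) / 2.820.
ρ_G = 0.8901·2.820 − 0.87 − 0.82 = 0.820.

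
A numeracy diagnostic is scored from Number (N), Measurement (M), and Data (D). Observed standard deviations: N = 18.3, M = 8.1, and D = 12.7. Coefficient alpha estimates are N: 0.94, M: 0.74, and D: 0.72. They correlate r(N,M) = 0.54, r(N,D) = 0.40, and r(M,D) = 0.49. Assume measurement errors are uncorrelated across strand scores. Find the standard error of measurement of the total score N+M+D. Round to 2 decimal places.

Var(total) = 561.79 + 446.829 = 1008.62.
True-score variance = 479.477 + 446.829 = 926.306, so reliability = 0.9184.
Error variance = 1008.62 − 926.306 = 82.3132; SEM = √82.3132 = 9.07.

9.07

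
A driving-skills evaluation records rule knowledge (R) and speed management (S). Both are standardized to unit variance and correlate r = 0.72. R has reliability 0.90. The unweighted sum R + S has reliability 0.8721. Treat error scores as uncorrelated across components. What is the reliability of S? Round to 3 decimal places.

Var(R+S) = 2 + 2·0.72 = 3.440.
True-score variance = ρ_R + ρ_S + 2·0.72, so 0.8721 = (0.90 + ρ_S + 1.44) / 3.440.
ρ_S = 0.8721·3.440 − 0.90 − 1.44 = 0.660.

0.660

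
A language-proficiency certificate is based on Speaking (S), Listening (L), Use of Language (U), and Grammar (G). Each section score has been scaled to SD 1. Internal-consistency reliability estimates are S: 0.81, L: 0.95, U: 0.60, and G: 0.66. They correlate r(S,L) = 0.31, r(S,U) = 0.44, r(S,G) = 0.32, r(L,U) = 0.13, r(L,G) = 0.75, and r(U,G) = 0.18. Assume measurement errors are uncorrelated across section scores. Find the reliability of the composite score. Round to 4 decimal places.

0.8814

Var(S+L+U+G) = 4 + 2·[0.31 + 0.44 + 0.32 + 0.13 + 0.75 + 0.18] = 4 + 4.26 = 8.26.
Under uncorrelated errors the observed covariances equal the true-score covariances, so only the own-variance terms attenuate.
True-score variance = [0.81 + 0.95 + 0.60 + 0.66] + 4.26 = 3.02 + 4.26 = 7.28.
Reliability = 7.28 / 8.26 = 0.8814.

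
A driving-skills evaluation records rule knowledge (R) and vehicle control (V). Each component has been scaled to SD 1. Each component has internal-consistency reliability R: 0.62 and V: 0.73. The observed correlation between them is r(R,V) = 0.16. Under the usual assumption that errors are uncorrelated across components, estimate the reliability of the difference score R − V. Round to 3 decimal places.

Var(R−V) = 1 + 1 − 2·0.16 = 2 − 0.32 = 1.68.
With uncorrelated errors the cross-covariances are all true-score covariance, so they carry over unchanged; only the diagonal terms shrink to ρᵢσᵢ².
True-score variance = [0.62 + 0.73] − 0.32 = 1.35 − 0.32 = 1.03.
Reliability = 1.03 / 1.68 = 0.613.

0.613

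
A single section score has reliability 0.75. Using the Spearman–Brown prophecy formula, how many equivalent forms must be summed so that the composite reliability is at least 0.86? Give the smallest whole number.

3

k ≥ ρ*(1−ρ₁)/(ρ₁(1−ρ*)) = 0.86·0.25 / (0.75·0.14) = 2.048.
Smallest integer k = 3.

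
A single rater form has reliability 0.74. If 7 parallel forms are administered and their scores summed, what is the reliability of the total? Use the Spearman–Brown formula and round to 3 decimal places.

0.952

ρ_k = kρ / (1 + (k−1)ρ) = 7·0.74 / (1 + 6·0.74) = 5.180 / 5.440 = 0.952.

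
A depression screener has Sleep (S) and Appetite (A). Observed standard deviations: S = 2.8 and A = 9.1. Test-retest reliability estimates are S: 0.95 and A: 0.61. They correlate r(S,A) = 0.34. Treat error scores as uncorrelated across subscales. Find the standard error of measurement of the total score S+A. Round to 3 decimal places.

5.717

Var(total) = 90.65 + 17.3264 = 107.976.
True-score variance = 57.9621 + 17.3264 = 75.2885, so reliability = 0.6973.
Error variance = 107.976 − 75.2885 = 32.6879; SEM = √32.6879 = 5.717.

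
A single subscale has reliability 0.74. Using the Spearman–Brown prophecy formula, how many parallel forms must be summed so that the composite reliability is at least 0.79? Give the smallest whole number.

2

k ≥ ρ*(1−ρ₁)/(ρ₁(1−ρ*)) = 0.79·0.26 / (0.74·0.21) = 1.322.
Smallest integer k = 2.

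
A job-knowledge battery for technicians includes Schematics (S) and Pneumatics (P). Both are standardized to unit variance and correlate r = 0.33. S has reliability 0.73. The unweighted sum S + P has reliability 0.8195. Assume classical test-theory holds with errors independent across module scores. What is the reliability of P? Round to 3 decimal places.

0.790

Var(S+P) = 2 + 2·0.33 = 2.660.
True-score variance = ρ_S + ρ_P + 2·0.33, so 0.8195 = (0.73 + ρ_P + 0.66) / 2.660.
ρ_P = 0.8195·2.660 − 0.73 − 0.66 = 0.790.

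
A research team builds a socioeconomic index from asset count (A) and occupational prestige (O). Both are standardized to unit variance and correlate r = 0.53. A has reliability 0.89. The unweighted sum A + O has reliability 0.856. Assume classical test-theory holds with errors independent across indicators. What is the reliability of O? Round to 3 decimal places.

Var(A+O) = 2 + 2·0.53 = 3.060.
True-score variance = ρ_A + ρ_O + 2·0.53, so 0.856 = (0.89 + ρ_O + 1.06) / 3.060.
ρ_O = 0.856·3.060 − 0.89 − 1.06 = 0.669.

0.669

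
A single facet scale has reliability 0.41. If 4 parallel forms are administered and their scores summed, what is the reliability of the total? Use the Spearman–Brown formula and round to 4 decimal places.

ρ_k = kρ / (1 + (k−1)ρ) = 4·0.41 / (1 + 3·0.41) = 1.640 / 2.230 = 0.7354.

0.7354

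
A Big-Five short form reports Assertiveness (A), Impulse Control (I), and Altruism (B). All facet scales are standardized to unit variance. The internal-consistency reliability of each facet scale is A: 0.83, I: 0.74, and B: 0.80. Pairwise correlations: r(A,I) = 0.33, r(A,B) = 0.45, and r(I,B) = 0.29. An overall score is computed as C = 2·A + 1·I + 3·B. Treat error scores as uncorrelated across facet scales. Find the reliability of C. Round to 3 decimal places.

0.878

Var(C) = 2² + 1 + 3² + 2·[2·0.33 + 6·0.45 + 3·0.29] = 14 + 8.46 = 22.46.
Under uncorrelated errors the observed covariances equal the true-score covariances, so only the own-variance terms attenuate.
True-score variance = [2²·0.83 + 0.74 + 3²·0.80] + 8.46 = 11.26 + 8.46 = 19.72.
Reliability = 19.72 / 22.46 = 0.878.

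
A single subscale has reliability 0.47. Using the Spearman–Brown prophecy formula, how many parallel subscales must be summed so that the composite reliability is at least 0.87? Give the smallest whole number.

8

k ≥ ρ*(1−ρ₁)/(ρ₁(1−ρ*)) = 0.87·0.53 / (0.47·0.13) = 7.547.
Smallest integer k = 8.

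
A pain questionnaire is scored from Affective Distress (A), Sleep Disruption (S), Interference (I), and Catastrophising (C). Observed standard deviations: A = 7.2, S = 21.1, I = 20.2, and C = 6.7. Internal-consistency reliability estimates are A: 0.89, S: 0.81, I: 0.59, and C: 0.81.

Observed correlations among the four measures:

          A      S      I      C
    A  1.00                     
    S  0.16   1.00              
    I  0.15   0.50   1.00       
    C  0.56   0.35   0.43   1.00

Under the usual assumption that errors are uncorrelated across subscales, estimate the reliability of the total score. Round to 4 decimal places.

Var(A+S+I+C) = 7.2² + 21.1² + 20.2² + 6.7² + 2·[7.2·21.1·0.16 + 7.2·20.2·0.15 + 7.2·6.7·0.56 + 21.1·20.2·0.50 + 21.1·6.7·0.35 + 20.2·6.7·0.43] = 949.98 + 787.847 = 1737.83.
Under uncorrelated errors the observed covariances equal the true-score covariances, so only the own-variance terms attenuate.
True-score variance = [7.2²·0.89 + 21.1²·0.81 + 20.2²·0.59 + 6.7²·0.81] + 787.847 = 683.862 + 787.847 = 1471.71.
Reliability = 1471.71 / 1737.83 = 0.8469.

0.8469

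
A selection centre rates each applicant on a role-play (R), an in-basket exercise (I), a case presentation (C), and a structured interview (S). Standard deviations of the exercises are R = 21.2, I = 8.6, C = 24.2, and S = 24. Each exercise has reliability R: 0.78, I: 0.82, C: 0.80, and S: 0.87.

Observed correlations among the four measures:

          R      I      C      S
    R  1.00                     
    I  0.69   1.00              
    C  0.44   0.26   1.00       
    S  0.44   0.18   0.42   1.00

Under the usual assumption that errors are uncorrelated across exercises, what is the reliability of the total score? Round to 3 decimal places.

0.913

Var(R+I+C+S) = 21.2² + 8.6² + 24.2² + 24² + 2·[21.2·8.6·0.69 + 21.2·24.2·0.44 + 21.2·24·0.44 + 8.6·24.2·0.26 + 8.6·24·0.18 + 24.2·24·0.42] = 1685.04 + 1821.22 = 3506.26.
With uncorrelated errors the cross-covariances are all true-score covariance, so they carry over unchanged; only the diagonal terms shrink to ρᵢσᵢ².
True-score variance = [21.2²·0.78 + 8.6²·0.82 + 24.2²·0.80 + 24²·0.87] + 1821.22 = 1380.84 + 1821.22 = 3202.06.
Reliability = 3202.06 / 3506.26 = 0.913.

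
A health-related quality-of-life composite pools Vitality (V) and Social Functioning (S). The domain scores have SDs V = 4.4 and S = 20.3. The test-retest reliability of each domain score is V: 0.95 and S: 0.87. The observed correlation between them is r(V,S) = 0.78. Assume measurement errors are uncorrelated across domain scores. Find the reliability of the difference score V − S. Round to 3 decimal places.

Var(V−S) = 4.4² + 20.3² − 2·4.4·20.3·0.78 = 431.45 − 139.339 = 292.111.
Because errors are independent across components, Cov(Tᵢ,Tⱼ) = Cov(Xᵢ,Xⱼ); the off-diagonal part of the true-score variance is the same as above.
True-score variance = [4.4²·0.95 + 20.3²·0.87] − 139.339 = 376.91 − 139.339 = 237.571.
Reliability = 237.571 / 292.111 = 0.813.

0.813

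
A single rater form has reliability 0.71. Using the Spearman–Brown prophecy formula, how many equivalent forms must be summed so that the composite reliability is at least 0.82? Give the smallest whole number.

2

k ≥ ρ*(1−ρ₁)/(ρ₁(1−ρ*)) = 0.82·0.29 / (0.71·0.18) = 1.861.
Smallest integer k = 2.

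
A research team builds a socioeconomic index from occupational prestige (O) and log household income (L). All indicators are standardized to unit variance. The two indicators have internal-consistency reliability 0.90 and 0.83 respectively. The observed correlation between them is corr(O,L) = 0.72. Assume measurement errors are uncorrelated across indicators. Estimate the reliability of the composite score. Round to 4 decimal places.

Var(O+L) = 2 + 2·[0.72] = 2 + 1.44 = 3.44.
Because errors are independent across components, Cov(Tᵢ,Tⱼ) = Cov(Xᵢ,Xⱼ); the off-diagonal part of the true-score variance is the same as above.
True-score variance = [0.90 + 0.83] + 1.44 = 1.73 + 1.44 = 3.17.
Reliability = 3.17 / 3.44 = 0.9215.

0.9215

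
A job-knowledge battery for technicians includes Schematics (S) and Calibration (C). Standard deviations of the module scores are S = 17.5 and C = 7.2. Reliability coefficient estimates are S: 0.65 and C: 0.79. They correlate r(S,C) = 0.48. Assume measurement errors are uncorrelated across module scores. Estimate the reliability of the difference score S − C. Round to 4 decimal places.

Var(S−C) = 17.5² + 7.2² − 2·17.5·7.2·0.48 = 358.09 − 120.96 = 237.13.
Because errors are independent across components, Cov(Tᵢ,Tⱼ) = Cov(Xᵢ,Xⱼ); the off-diagonal part of the true-score variance is the same as above.
True-score variance = [17.5²·0.65 + 7.2²·0.79] − 120.96 = 240.016 − 120.96 = 119.056.
Reliability = 119.056 / 237.13 = 0.5021.

0.5021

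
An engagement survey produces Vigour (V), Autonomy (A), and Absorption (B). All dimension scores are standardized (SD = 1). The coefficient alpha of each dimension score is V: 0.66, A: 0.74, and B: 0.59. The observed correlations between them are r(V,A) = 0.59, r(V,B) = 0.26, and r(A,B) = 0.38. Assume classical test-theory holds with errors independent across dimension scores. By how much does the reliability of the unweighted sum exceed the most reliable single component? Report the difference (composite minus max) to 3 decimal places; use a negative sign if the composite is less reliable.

0.075

Var(sum) = 3 + 2.46 = 5.46; true-score variance = 1.99 + 2.46 = 4.45; composite reliability = 0.8150.
Max component reliability = 0.7400.
Difference = 0.8150 − 0.7400 = 0.075.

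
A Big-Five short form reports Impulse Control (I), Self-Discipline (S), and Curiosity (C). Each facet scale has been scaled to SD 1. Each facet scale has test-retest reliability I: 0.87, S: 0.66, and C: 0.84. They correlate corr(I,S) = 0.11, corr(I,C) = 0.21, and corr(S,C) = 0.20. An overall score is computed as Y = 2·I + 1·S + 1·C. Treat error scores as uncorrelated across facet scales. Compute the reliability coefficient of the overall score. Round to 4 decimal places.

Var(Y) = 2² + 1 + 1 + 2·[2·0.11 + 2·0.21 + 0.20] = 6 + 1.68 = 7.68.
Because errors are independent across components, Cov(Tᵢ,Tⱼ) = Cov(Xᵢ,Xⱼ); the off-diagonal part of the true-score variance is the same as above.
True-score variance = [2²·0.87 + 0.66 + 0.84] + 1.68 = 4.98 + 1.68 = 6.66.
Reliability = 6.66 / 7.68 = 0.8672.

0.8672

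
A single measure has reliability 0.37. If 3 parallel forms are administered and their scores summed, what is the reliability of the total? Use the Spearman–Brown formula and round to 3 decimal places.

ρ_k = kρ / (1 + (k−1)ρ) = 3·0.37 / (1 + 2·0.37) = 1.110 / 1.740 = 0.638.

0.638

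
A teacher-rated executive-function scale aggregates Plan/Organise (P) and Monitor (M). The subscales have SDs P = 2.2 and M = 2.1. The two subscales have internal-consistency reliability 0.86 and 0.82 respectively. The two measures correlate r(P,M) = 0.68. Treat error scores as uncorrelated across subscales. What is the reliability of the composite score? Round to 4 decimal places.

0.9053

Var(P+M) = 2.2² + 2.1² + 2·[2.2·2.1·0.68] = 9.25 + 6.2832 = 15.5332.
With uncorrelated errors the cross-covariances are all true-score covariance, so they carry over unchanged; only the diagonal terms shrink to ρᵢσᵢ².
True-score variance = [2.2²·0.86 + 2.1²·0.82] + 6.2832 = 7.7786 + 6.2832 = 14.0618.
Reliability = 14.0618 / 15.5332 = 0.9053.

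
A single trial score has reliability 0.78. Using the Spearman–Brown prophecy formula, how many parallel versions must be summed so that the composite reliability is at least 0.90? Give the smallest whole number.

k ≥ ρ*(1−ρ₁)/(ρ₁(1−ρ*)) = 0.90·0.22 / (0.78·0.10) = 2.538.
Smallest integer k = 3.

3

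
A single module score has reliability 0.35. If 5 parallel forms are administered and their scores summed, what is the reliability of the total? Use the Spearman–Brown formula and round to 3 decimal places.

0.729

ρ_k = kρ / (1 + (k−1)ρ) = 5·0.35 / (1 + 4·0.35) = 1.750 / 2.400 = 0.729.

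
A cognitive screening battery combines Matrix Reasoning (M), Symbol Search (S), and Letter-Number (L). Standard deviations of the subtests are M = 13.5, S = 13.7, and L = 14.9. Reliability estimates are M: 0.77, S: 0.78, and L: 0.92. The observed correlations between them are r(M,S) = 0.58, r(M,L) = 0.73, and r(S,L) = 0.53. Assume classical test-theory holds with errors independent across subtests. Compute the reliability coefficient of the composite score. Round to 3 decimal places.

Var(M+S+L) = 13.5² + 13.7² + 14.9² + 2·[13.5·13.7·0.58 + 13.5·14.9·0.73 + 13.7·14.9·0.53] = 591.95 + 724.599 = 1316.55.
Because errors are independent across components, Cov(Tᵢ,Tⱼ) = Cov(Xᵢ,Xⱼ); the off-diagonal part of the true-score variance is the same as above.
True-score variance = [13.5²·0.77 + 13.7²·0.78 + 14.9²·0.92] + 724.599 = 490.98 + 724.599 = 1215.58.
Reliability = 1215.58 / 1316.55 = 0.923.

0.923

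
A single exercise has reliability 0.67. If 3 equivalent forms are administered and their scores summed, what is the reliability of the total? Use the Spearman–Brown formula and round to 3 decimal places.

ρ_k = kρ / (1 + (k−1)ρ) = 3·0.67 / (1 + 2·0.67) = 2.010 / 2.340 = 0.859.

0.859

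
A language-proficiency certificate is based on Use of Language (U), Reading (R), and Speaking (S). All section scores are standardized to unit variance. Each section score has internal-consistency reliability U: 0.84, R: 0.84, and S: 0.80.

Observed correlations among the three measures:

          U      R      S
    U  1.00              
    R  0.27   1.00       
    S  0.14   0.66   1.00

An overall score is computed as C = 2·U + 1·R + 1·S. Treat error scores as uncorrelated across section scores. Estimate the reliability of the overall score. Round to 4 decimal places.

Var(C) = 2² + 1 + 1 + 2·[2·0.27 + 2·0.14 + 0.66] = 6 + 2.96 = 8.96.
Because errors are independent across components, Cov(Tᵢ,Tⱼ) = Cov(Xᵢ,Xⱼ); the off-diagonal part of the true-score variance is the same as above.
True-score variance = [2²·0.84 + 0.84 + 0.80] + 2.96 = 5 + 2.96 = 7.96.
Reliability = 7.96 / 8.96 = 0.8884.

0.8884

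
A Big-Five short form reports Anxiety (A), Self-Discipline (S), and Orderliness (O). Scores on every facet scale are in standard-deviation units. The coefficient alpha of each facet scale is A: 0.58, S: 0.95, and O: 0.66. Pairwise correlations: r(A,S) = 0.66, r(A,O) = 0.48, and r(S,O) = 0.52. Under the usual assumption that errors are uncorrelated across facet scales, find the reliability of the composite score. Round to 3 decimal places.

0.872

Var(A+S+O) = 3 + 2·[0.66 + 0.48 + 0.52] = 3 + 3.32 = 6.32.
Under uncorrelated errors the observed covariances equal the true-score covariances, so only the own-variance terms attenuate.
True-score variance = [0.58 + 0.95 + 0.66] + 3.32 = 2.19 + 3.32 = 5.51.
Reliability = 5.51 / 6.32 = 0.872.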